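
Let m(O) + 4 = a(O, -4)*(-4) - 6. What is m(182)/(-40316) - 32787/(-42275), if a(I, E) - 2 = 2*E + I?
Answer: 676012521/852179450 ≈ 0.79327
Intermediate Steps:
a(I, E) = 2 + I + 2*E (a(I, E) = 2 + (2*E + I) = 2 + (I + 2*E) = 2 + I + 2*E)
m(O) = 14 - 4*O (m(O) = -4 + ((2 + O + 2*(-4))*(-4) - 6) = -4 + ((2 + O - 8)*(-4) - 6) = -4 + ((-6 + O)*(-4) - 6) = -4 + ((24 - 4*O) - 6) = -4 + (18 - 4*O) = 14 - 4*O)
m(182)/(-40316) - 32787/(-42275) = (14 - 4*182)/(-40316) - 32787/(-42275) = (14 - 728)*(-1/40316) - 32787*(-1/42275) = -714*(-1/40316) + 32787/42275 = 357/20158 + 32787/42275 = 676012521/852179450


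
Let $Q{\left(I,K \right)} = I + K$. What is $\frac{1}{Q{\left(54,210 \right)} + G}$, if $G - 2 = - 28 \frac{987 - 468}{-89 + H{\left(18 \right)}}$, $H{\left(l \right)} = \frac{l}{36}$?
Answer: $\frac{59}{25382} \approx 0.0023245$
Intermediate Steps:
$H{\left(l \right)} = \frac{l}{36}$ ($H{\left(l \right)} = l \frac{1}{36} = \frac{l}{36}$)
$G = \frac{9806}{59}$ ($G = 2 - 28 \frac{987 - 468}{-89 + \frac{1}{36} \cdot 18} = 2 - 28 \frac{987 - 468}{-89 + \frac{1}{2}} = 2 - 28 \frac{519}{- \frac{177}{2}} = 2 - 28 \cdot 519 \left(- \frac{2}{177}\right) = 2 - - \frac{9688}{59} = 2 + \frac{9688}{59} = \frac{9806}{59} \approx 166.2$)
$\frac{1}{Q{\left(54,210 \right)} + G} = \frac{1}{\left(54 + 210\right) + \frac{9806}{59}} = \frac{1}{264 + \frac{9806}{59}} = \frac{1}{\frac{25382}{59}} = \frac{59}{25382}$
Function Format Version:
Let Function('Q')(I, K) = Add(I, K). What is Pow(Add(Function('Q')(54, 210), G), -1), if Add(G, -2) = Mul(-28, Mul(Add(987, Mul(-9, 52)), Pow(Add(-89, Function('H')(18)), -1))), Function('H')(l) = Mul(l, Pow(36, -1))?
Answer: Rational(59, 25382) ≈ 0.0023245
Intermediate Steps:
Function('H')(l) = Mul(Rational(1, 36), l) (Function('H')(l) = Mul(l, Rational(1, 36)) = Mul(Rational(1, 36), l))
G = Rational(9806, 59) (G = Add(2, Mul(-28, Mul(Add(987, Mul(-9, 52)), Pow(Add(-89, Mul(Rational(1, 36), 18)), -1)))) = Add(2, Mul(-28, Mul(Add(987, -468), Pow(Add(-89, Rational(1, 2)), -1)))) = Add(2, Mul(-28, Mul(519, Pow(Rational(-177, 2), -1)))) = Add(2, Mul(-28, Mul(519, Rational(-2, 177)))) = Add(2, Mul(-28, Rational(-346, 59))) = Add(2, Rational(9688, 59)) = Rational(9806, 59) ≈ 166.20)
Pow(Add(Function('Q')(54, 210), G), -1) = Pow(Add(Add(54, 210), Rational(9806, 59)), -1) = Pow(Add(264, Rational(9806, 59)), -1) = Pow(Rational(25382, 59), -1) = Rational(59, 25382)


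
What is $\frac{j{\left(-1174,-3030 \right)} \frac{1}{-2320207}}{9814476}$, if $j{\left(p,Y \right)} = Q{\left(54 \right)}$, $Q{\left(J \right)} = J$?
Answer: $- \frac{9}{3795269319422} \approx -2.3714 \cdot 10^{-12}$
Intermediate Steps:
$j{\left(p,Y \right)} = 54$
$\frac{j{\left(-1174,-3030 \right)} \frac{1}{-2320207}}{9814476} = \frac{54 \frac{1}{-2320207}}{9814476} = 54 \left(- \frac{1}{2320207}\right) \frac{1}{9814476} = \left(- \frac{54}{2320207}\right) \frac{1}{9814476} = - \frac{9}{3795269319422}$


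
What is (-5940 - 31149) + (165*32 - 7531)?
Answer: -39340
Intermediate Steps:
(-5940 - 31149) + (165*32 - 7531) = -37089 + (5280 - 7531) = -37089 - 2251 = -39340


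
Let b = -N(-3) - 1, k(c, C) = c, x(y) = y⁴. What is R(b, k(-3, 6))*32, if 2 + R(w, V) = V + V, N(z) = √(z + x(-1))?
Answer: -256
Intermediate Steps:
N(z) = √(1 + z) (N(z) = √(z + (-1)⁴) = √(z + 1) = √(1 + z))
b = -1 - I*√2 (b = -√(1 - 3) - 1 = -√(-2) - 1 = -I*√2 - 1 = -1 - I*√2 ≈ -1.0 - 1.4142*I)
R(w, V) = -2 + 2*V (R(w, V) = -2 + (V + V) = -2 + 2*V)
R(b, k(-3, 6))*32 = (-2 + 2*(-3))*32 = (-2 - 6)*32 = -8*32 = -256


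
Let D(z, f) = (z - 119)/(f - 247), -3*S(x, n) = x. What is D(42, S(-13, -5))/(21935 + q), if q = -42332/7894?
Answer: 43417/3000617672 ≈ 1.4469e-5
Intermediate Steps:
S(x, n) = -x/3
D(z, f) = (-119 + z)/(-247 + f)
q = -21166/3947 (q = -42332*1/7894 = -21166/3947 ≈ -5.3626)
D(42, S(-13, -5))/(21935 + q) = ((-119 + 42)/(-247 - ⅓*(-13)))/(21935 - 21166/3947) = (-77/(-247 + 13/3))/(86556279/3947) = (-77/(-728/3))*(3947/86556279) = -3/728*(-77)*(3947/86556279) = (33/104)*(3947/86556279) = 43417/3000617672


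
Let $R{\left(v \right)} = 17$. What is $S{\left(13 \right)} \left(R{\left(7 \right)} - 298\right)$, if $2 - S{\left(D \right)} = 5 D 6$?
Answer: $109028$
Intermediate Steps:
$S{\left(D \right)} = 2 - 30 D$ ($S{\left(D \right)} = 2 - 5 D 6 = 2 - 30 D$)
$S{\left(13 \right)} \left(R{\left(7 \right)} - 298\right) = \left(2 - 390\right) \left(17 - 298\right) = \left(2 - 390\right) \left(-281\right) = \left(-388\right) \left(-281\right) = 109028$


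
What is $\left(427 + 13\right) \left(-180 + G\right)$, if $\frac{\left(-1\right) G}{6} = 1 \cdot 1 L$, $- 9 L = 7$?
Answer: $- \frac{231440}{3} \approx -77147.0$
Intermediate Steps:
$L = - \frac{7}{9}$ ($L = \left(- \frac{1}{9}\right) 7 = - \frac{7}{9} \approx -0.77778$)
$G = \frac{14}{3}$ ($G = - 6 \cdot 1 \cdot 1 \left(- \frac{7}{9}\right) = - 6 \cdot 1 \left(- \frac{7}{9}\right) = \left(-6\right) \left(- \frac{7}{9}\right) = \frac{14}{3} \approx 4.6667$)
$\left(427 + 13\right) \left(-180 + G\right) = \left(427 + 13\right) \left(-180 + \frac{14}{3}\right) = 440 \left(- \frac{526}{3}\right) = - \frac{231440}{3}$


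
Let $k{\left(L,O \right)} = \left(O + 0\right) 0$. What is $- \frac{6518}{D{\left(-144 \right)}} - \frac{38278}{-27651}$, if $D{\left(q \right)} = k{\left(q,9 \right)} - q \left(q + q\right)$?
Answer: $\frac{294615739}{191123712} \approx 1.5415$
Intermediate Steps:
$k{\left(L,O \right)} = 0$ ($k{\left(L,O \right)} = O 0 = 0$)
$D{\left(q \right)} = - 2 q^{2}$ ($D{\left(q \right)} = 0 - q \left(q + q\right) = 0 - q 2 q = 0 - 2 q^{2} = - 2 q^{2}$)
$- \frac{6518}{D{\left(-144 \right)}} - \frac{38278}{-27651} = - \frac{6518}{\left(-2\right) \left(-144\right)^{2}} - \frac{38278}{-27651} = - \frac{6518}{\left(-2\right) 20736} - - \frac{38278}{27651} = - \frac{6518}{-41472} + \frac{38278}{27651} = \left(-6518\right) \left(- \frac{1}{41472}\right) + \frac{38278}{27651} = \frac{3259}{20736} + \frac{38278}{27651} = \frac{294615739}{191123712}$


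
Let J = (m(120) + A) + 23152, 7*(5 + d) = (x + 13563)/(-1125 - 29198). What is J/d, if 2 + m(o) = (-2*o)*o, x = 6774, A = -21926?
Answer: 2926654668/540821 ≈ 5411.5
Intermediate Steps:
m(o) = -2 - 2*o² (m(o) = -2 + (-2*o)*o = -2 - 2*o²)
d = -1081642/212261 (d = -5 + ((6774 + 13563)/(-1125 - 29198))/7 = -5 + (20337/(-30323))/7 = -5 + (20337*(-1/30323))/7 = -5 + (⅐)*(-20337/30323) = -5 - 20337/212261 = -1081642/212261 ≈ -5.0958)
J = -27576 (J = ((-2 - 2*120²) - 21926) + 23152 = ((-2 - 2*14400) - 21926) + 23152 = ((-2 - 28800) - 21926) + 23152 = (-28802 - 21926) + 23152 = -50728 + 23152 = -27576)
J/d = -27576/(-1081642/212261) = -27576*(-212261/1081642) = 2926654668/540821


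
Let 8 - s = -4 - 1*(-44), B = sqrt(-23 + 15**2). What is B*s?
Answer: -32*sqrt(202) ≈ -454.81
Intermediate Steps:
B = sqrt(202) (B = sqrt(-23 + 225) = sqrt(202) ≈ 14.213)
s = -32 (s = 8 - (-4 - 1*(-44)) = 8 - (-4 + 44) = 8 - 1*40 = 8 - 40 = -32)
B*s = sqrt(202)*(-32) = -32*sqrt(202)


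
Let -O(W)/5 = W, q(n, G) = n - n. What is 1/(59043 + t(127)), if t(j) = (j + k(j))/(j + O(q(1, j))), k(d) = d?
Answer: 1/59045 ≈ 1.6936e-5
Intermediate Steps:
q(n, G) = 0
O(W) = -5*W
t(j) = 2 (t(j) = (j + j)/(j - 5*0) = (2*j)/(j + 0) = (2*j)/j = 2)
1/(59043 + t(127)) = 1/(59043 + 2) = 1/59045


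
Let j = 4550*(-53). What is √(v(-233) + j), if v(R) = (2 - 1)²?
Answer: I*√241149 ≈ 491.07*I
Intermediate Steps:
v(R) = 1 (v(R) = 1² = 1)
j = -241150
√(v(-233) + j) = √(1 - 241150) = √(-241149) = I*√241149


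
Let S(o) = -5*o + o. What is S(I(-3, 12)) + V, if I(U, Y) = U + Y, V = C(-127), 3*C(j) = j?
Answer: -235/3 ≈ -78.333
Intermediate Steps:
C(j) = j/3
V = -127/3 (V = (1/3)*(-127) = -127/3 ≈ -42.333)
S(o) = -4*o
S(I(-3, 12)) + V = -4*(-3 + 12) - 127/3 = -4*9 - 127/3 = -36 - 127/3 = -235/3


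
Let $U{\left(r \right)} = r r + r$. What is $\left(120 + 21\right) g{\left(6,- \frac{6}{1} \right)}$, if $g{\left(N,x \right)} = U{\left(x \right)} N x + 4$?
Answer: $-151716$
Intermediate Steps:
$U{\left(r \right)} = r + r^{2}$ ($U{\left(r \right)} = r^{2} + r = r + r^{2}$)
$g{\left(N,x \right)} = 4 + N x^{2} \left(1 + x\right)$ ($g{\left(N,x \right)} = x \left(1 + x\right) N x + 4 = N x \left(1 + x\right) x + 4 = N x^{2} \left(1 + x\right) + 4 = 4 + N x^{2} \left(1 + x\right)$)
$\left(120 + 21\right) g{\left(6,- \frac{6}{1} \right)} = \left(120 + 21\right) \left(4 + 6 \left(- \frac{6}{1}\right)^{2} \left(1 - \frac{6}{1}\right)\right) = 141 \left(4 + 6 \left(\left(-6\right) 1\right)^{2} \left(1 - 6\right)\right) = 141 \left(4 + 6 \left(-6\right)^{2} \left(1 - 6\right)\right) = 141 \left(4 + 6 \cdot 36 \left(-5\right)\right) = 141 \left(4 - 1080\right) = 141 \left(-1076\right) = -151716$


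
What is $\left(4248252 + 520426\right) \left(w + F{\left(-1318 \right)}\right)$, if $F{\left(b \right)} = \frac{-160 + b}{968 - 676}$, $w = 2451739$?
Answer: $\frac{853481667639545}{73} \approx 1.1692 \cdot 10^{13}$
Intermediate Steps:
$F{\left(b \right)} = - \frac{40}{73} + \frac{b}{292}$ ($F{\left(b \right)} = \frac{-160 + b}{292} = \left(-160 + b\right) \frac{1}{292} = - \frac{40}{73} + \frac{b}{292}$)
$\left(4248252 + 520426\right) \left(w + F{\left(-1318 \right)}\right) = \left(4248252 + 520426\right) \left(2451739 + \left(- \frac{40}{73} + \frac{1}{292} \left(-1318\right)\right)\right) = 4768678 \left(2451739 - \frac{739}{146}\right) = 4768678 \cdot \frac{357953155}{146} = \frac{853481667639545}{73}$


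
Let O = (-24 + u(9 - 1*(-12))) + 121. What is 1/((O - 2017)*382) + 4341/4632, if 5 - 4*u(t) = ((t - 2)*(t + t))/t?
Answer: 2131692713/2274594552 ≈ 0.93717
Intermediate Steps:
u(t) = 9/4 - t/2 (u(t) = 5/4 - (t - 2)*(t + t)/(4*t) = 5/4 - (-2 + t)*(2*t)/(4*t) = 5/4 - 2*t*(-2 + t)/(4*t) = 5/4 - (-4 + 2*t)/4 = 5/4 + (1 - t/2) = 9/4 - t/2)
O = 355/4 (O = (-24 + (9/4 - (9 - 1*(-12))/2)) + 121 = (-24 + (9/4 - (9 + 12)/2)) + 121 = (-24 + (9/4 - ½*21)) + 121 = (-24 + (9/4 - 21/2)) + 121 = (-24 - 33/4) + 121 = -129/4 + 121 = 355/4 ≈ 88.750)
1/((O - 2017)*382) + 4341/4632 = 1/((355/4 - 2017)*382) + 4341/4632 = (1/382)/(-7713/4) + 4341*(1/4632) = -4/7713*1/382 + 1447/1544 = -2/1473183 + 1447/1544 = 2131692713/2274594552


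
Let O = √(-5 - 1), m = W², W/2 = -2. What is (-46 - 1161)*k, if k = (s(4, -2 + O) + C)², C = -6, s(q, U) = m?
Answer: -120700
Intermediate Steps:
W = -4 (W = 2*(-2) = -4)
m = 16 (m = (-4)² = 16)
O = I*√6 (O = √(-6) = I*√6 ≈ 2.4495*I)
s(q, U) = 16
k = 100 (k = (16 - 6)² = 10² = 100)
(-46 - 1161)*k = (-46 - 1161)*100 = -1207*100 = -120700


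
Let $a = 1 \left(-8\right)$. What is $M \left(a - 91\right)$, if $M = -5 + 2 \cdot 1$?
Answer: $297$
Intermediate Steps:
$a = -8$
$M = -3$ ($M = -5 + 2 = -3$)
$M \left(a - 91\right) = - 3 \left(-8 - 91\right) = \left(-3\right) \left(-99\right) = 297$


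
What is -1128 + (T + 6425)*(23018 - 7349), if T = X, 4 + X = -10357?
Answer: -61674312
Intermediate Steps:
X = -10361 (X = -4 - 10357 = -10361)
T = -10361
-1128 + (T + 6425)*(23018 - 7349) = -1128 + (-10361 + 6425)*(23018 - 7349) = -1128 - 3936*15669 = -1128 - 61673184 = -61674312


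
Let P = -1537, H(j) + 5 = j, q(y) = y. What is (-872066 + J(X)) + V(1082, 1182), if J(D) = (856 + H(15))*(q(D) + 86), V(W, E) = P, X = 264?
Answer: -570503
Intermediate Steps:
H(j) = -5 + j
V(W, E) = -1537
J(D) = 74476 + 866*D (J(D) = (856 + (-5 + 15))*(D + 86) = (856 + 10)*(86 + D) = 866*(86 + D) = 74476 + 866*D)
(-872066 + J(X)) + V(1082, 1182) = (-872066 + (74476 + 866*264)) - 1537 = (-872066 + (74476 + 228624)) - 1537 = (-872066 + 303100) - 1537 = -568966 - 1537 = -570503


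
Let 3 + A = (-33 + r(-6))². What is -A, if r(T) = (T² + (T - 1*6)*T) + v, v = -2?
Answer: -5326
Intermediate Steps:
r(T) = -2 + T² + T*(-6 + T) (r(T) = (T² + (T - 1*6)*T) - 2 = (T² + (T - 6)*T) - 2 = (T² + (-6 + T)*T) - 2 = (T² + T*(-6 + T)) - 2 = -2 + T² + T*(-6 + T))
A = 5326 (A = -3 + (-33 + (-2 - 6*(-6) + 2*(-6)²))² = -3 + (-33 + (-2 + 36 + 2*36))² = -3 + (-33 + (-2 + 36 + 72))² = -3 + (-33 + 106)² = -3 + 73² = -3 + 5329 = 5326)
-A = -1*5326 = -5326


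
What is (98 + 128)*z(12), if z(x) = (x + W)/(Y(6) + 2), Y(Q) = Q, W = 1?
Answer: 1469/4 ≈ 367.25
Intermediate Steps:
z(x) = ⅛ + x/8 (z(x) = (x + 1)/(6 + 2) = (1 + x)/8 = (1 + x)*(⅛) = ⅛ + x/8)
(98 + 128)*z(12) = (98 + 128)*(⅛ + (⅛)*12) = 226*(⅛ + 3/2) = 226*(13/8) = 1469/4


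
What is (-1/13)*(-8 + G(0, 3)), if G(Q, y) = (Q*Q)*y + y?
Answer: 5/13 ≈ 0.38462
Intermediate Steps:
G(Q, y) = y + y*Q**2 (G(Q, y) = Q**2*y + y = y*Q**2 + y = y + y*Q**2)
(-1/13)*(-8 + G(0, 3)) = (-1/13)*(-8 + 3*(1 + 0**2)) = (-1*1/13)*(-8 + 3*(1 + 0)) = -(-8 + 3*1)/13 = -(-8 + 3)/13 = -1/13*(-5) = 5/13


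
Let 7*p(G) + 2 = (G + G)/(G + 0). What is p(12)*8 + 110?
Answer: 110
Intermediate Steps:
p(G) = 0 (p(G) = -2/7 + ((G + G)/(G + 0))/7 = -2/7 + ((2*G)/G)/7 = -2/7 + (1/7)*2 = -2/7 + 2/7 = 0)
p(12)*8 + 110 = 0*8 + 110 = 0 + 110 = 110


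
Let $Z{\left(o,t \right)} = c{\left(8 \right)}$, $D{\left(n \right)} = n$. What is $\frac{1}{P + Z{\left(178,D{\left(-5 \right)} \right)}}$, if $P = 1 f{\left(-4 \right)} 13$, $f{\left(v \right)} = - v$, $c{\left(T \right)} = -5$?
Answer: $\frac{1}{47} \approx 0.021277$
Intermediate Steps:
$Z{\left(o,t \right)} = -5$
$P = 52$ ($P = 1 \left(\left(-1\right) \left(-4\right)\right) 13 = 1 \cdot 4 \cdot 13 = 4 \cdot 13 = 52$)
$\frac{1}{P + Z{\left(178,D{\left(-5 \right)} \right)}} = \frac{1}{52 - 5} = \frac{1}{47}$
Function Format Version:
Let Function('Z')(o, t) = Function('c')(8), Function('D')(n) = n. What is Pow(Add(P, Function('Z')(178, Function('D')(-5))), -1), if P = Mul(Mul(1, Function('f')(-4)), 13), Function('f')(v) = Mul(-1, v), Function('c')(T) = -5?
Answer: Rational(1, 47) ≈ 0.021277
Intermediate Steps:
Function('Z')(o, t) = -5
P = 52 (P = Mul(Mul(1, Mul(-1, -4)), 13) = Mul(Mul(1, 4), 13) = Mul(4, 13) = 52)
Pow(Add(P, Function('Z')(178, Function('D')(-5))), -1) = Pow(Add(52, -5), -1) = Pow(47, -1) = Rational(1, 47)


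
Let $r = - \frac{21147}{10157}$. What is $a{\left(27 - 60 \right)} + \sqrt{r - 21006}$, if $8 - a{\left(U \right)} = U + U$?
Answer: $74 + \frac{i \sqrt{44230436877}}{1451} \approx 74.0 + 144.94 i$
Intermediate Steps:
$r = - \frac{3021}{1451}$ ($r = \left(-21147\right) \frac{1}{10157} = - \frac{3021}{1451} \approx -2.082$)
$a{\left(U \right)} = 8 - 2 U$ ($a{\left(U \right)} = 8 - \left(U + U\right) = 8 - 2 U$)
$a{\left(27 - 60 \right)} + \sqrt{r - 21006} = \left(8 - 2 \left(27 - 60\right)\right) + \sqrt{- \frac{3021}{1451} - 21006} = \left(8 - 2 \left(27 - 60\right)\right) + \sqrt{- \frac{30482727}{1451}} = \left(8 - -66\right) + \frac{i \sqrt{44230436877}}{1451} = \left(8 + 66\right) + \frac{i \sqrt{44230436877}}{1451} = 74 + \frac{i \sqrt{44230436877}}{1451}$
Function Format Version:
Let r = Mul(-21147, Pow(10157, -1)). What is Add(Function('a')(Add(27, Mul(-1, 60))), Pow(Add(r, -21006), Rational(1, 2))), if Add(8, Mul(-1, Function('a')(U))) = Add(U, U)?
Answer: Add(74, Mul(Rational(1, 1451), I, Pow(44230436877, Rational(1, 2)))) ≈ Add(74.000, Mul(144.94, I))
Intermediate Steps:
r = Rational(-3021, 1451) (r = Mul(-21147, Rational(1, 10157)) = Rational(-3021, 1451) ≈ -2.0820)
Function('a')(U) = Add(8, Mul(-2, U)) (Function('a')(U) = Add(8, Mul(-1, Add(U, U))) = Add(8, Mul(-1, Mul(2, U))) = Add(8, Mul(-2, U)))
Add(Function('a')(Add(27, Mul(-1, 60))), Pow(Add(r, -21006), Rational(1, 2))) = Add(Add(8, Mul(-2, Add(27, Mul(-1, 60)))), Pow(Add(Rational(-3021, 1451), -21006), Rational(1, 2))) = Add(Add(8, Mul(-2, Add(27, -60))), Pow(Rational(-30482727, 1451), Rational(1, 2))) = Add(Add(8, Mul(-2, -33)), Mul(Rational(1, 1451), I, Pow(44230436877, Rational(1, 2)))) = Add(Add(8, 66), Mul(Rational(1, 1451), I, Pow(44230436877, Rational(1, 2)))) = Add(74, Mul(Rational(1, 1451), I, Pow(44230436877, Rational(1, 2))))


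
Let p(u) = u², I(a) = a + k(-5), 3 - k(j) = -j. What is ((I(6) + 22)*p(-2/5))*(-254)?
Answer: -26416/25 ≈ -1056.6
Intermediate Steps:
k(j) = 3 + j (k(j) = 3 - (-1)*j = 3 + j)
I(a) = -2 + a (I(a) = a + (3 - 5) = a - 2 = -2 + a)
((I(6) + 22)*p(-2/5))*(-254) = (((-2 + 6) + 22)*(-2/5)²)*(-254) = ((4 + 22)*(-2*⅕)²)*(-254) = (26*(-⅖)²)*(-254) = (26*(4/25))*(-254) = (104/25)*(-254) = -26416/25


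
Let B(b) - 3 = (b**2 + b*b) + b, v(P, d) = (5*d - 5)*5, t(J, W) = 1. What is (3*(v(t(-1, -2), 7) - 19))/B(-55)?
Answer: 393/5998 ≈ 0.065522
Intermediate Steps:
v(P, d) = -25 + 25*d (v(P, d) = (-5 + 5*d)*5 = -25 + 25*d)
B(b) = 3 + b + 2*b**2 (B(b) = 3 + ((b**2 + b*b) + b) = 3 + ((b**2 + b**2) + b) = 3 + (2*b**2 + b) = 3 + (b + 2*b**2) = 3 + b + 2*b**2)
(3*(v(t(-1, -2), 7) - 19))/B(-55) = (3*((-25 + 25*7) - 19))/(3 - 55 + 2*(-55)**2) = (3*((-25 + 175) - 19))/(3 - 55 + 2*3025) = (3*(150 - 19))/(3 - 55 + 6050) = (3*131)/5998 = 393*(1/5998) = 393/5998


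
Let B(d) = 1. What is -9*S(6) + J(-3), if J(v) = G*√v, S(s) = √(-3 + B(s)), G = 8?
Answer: I*(-9*√2 + 8*√3) ≈ 1.1285*I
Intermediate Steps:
S(s) = I*√2 (S(s) = √(-3 + 1) = √(-2) = I*√2)
J(v) = 8*√v
-9*S(6) + J(-3) = -9*I*√2 + 8*√(-3) = -9*I*√2 + 8*(I*√3) = -9*I*√2 + 8*I*√3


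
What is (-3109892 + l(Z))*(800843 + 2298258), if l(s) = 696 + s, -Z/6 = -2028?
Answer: -9598002571828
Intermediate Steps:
Z = 12168 (Z = -6*(-2028) = 12168)
(-3109892 + l(Z))*(800843 + 2298258) = (-3109892 + (696 + 12168))*(800843 + 2298258) = (-3109892 + 12864)*3099101 = -3097028*3099101 = -9598002571828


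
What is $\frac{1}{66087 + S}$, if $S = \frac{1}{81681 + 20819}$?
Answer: $\frac{102500}{6773917501} \approx 1.5132 \cdot 10^{-5}$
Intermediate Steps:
$S = \frac{1}{102500} \approx 9.7561 \cdot 10^{-6}$
$\frac{1}{66087 + S} = \frac{1}{66087 + \frac{1}{102500}} = \frac{1}{\frac{6773917501}{102500}} = \frac{102500}{6773917501}$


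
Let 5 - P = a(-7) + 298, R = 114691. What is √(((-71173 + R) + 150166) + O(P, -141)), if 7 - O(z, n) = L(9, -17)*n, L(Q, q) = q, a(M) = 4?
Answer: √191294 ≈ 437.37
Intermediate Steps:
P = -297 (P = 5 - (4 + 298) = 5 - 1*302 = 5 - 302 = -297)
O(z, n) = 7 + 17*n (O(z, n) = 7 - (-17)*n = 7 + 17*n)
√(((-71173 + R) + 150166) + O(P, -141)) = √(((-71173 + 114691) + 150166) + (7 + 17*(-141))) = √((43518 + 150166) + (7 - 2397)) = √(193684 - 2390) = √191294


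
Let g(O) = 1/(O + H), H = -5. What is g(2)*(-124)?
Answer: 124/3 ≈ 41.333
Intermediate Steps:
g(O) = 1/(-5 + O) (g(O) = 1/(O - 5) = 1/(-5 + O))
g(2)*(-124) = -124/(-5 + 2) = -124/(-3) = -⅓*(-124) = 124/3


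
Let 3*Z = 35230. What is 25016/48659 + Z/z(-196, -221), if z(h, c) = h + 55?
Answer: -1703674802/20582757 ≈ -82.772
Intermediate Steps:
Z = 35230/3 (Z = (⅓)*35230 = 35230/3 ≈ 11743.)
z(h, c) = 55 + h
25016/48659 + Z/z(-196, -221) = 25016/48659 + 35230/(3*(55 - 196)) = 25016*(1/48659) + (35230/3)/(-141) = 25016/48659 + (35230/3)*(-1/141) = 25016/48659 - 35230/423 = -1703674802/20582757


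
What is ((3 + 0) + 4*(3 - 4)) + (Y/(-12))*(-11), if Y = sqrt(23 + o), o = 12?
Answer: -1 + 11*sqrt(35)/12 ≈ 4.4231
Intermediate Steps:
Y = sqrt(35) (Y = sqrt(23 + 12) = sqrt(35) ≈ 5.9161)
((3 + 0) + 4*(3 - 4)) + (Y/(-12))*(-11) = ((3 + 0) + 4*(3 - 4)) + (sqrt(35)/(-12))*(-11) = (3 + 4*(-1)) + (sqrt(35)*(-1/12))*(-11) = (3 - 4) - sqrt(35)/12*(-11) = -1 + 11*sqrt(35)/12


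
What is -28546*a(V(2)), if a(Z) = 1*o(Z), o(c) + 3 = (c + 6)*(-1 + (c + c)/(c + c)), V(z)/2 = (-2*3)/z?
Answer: 85638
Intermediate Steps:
V(z) = -12/z (V(z) = 2*((-2*3)/z) = 2*(-6/z) = -12/z)
o(c) = -3 (o(c) = -3 + (c + 6)*(-1 + (c + c)/(c + c)) = -3 + (6 + c)*(-1 + (2*c)/((2*c))) = -3 + (6 + c)*(-1 + (2*c)*(1/(2*c))) = -3 + (6 + c)*(-1 + 1) = -3 + (6 + c)*0 = -3 + 0 = -3)
a(Z) = -3 (a(Z) = 1*(-3) = -3)
-28546*a(V(2)) = -28546*(-3) = 85638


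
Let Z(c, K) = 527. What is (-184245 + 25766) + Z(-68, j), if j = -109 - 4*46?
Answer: -157952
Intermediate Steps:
j = -293 (j = -109 - 1*184 = -109 - 184 = -293)
(-184245 + 25766) + Z(-68, j) = (-184245 + 25766) + 527 = -158479 + 527 = -157952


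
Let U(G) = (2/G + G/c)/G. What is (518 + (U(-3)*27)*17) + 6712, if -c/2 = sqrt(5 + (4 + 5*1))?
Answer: 7332 - 459*sqrt(14)/28 ≈ 7270.7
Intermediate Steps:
c = -2*sqrt(14) (c = -2*sqrt(5 + (4 + 5*1)) = -2*sqrt(5 + (4 + 5)) = -2*sqrt(5 + 9) = -2*sqrt(14) ≈ -7.4833)
U(G) = (2/G - G*sqrt(14)/28)/G (U(G) = (2/G + G/((-2*sqrt(14))))/G = (2/G + G*(-sqrt(14)/28))/G = (2/G - G*sqrt(14)/28)/G)
(518 + (U(-3)*27)*17) + 6712 = (518 + ((2/(-3)**2 - sqrt(14)/28)*27)*17) + 6712 = (518 + ((2*(1/9) - sqrt(14)/28)*27)*17) + 6712 = (518 + ((2/9 - sqrt(14)/28)*27)*17) + 6712 = (518 + (6 - 27*sqrt(14)/28)*17) + 6712 = (518 + (102 - 459*sqrt(14)/28)) + 6712 = (620 - 459*sqrt(14)/28) + 6712 = 7332 - 459*sqrt(14)/28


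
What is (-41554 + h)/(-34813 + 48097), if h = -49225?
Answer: -90779/13284 ≈ -6.8337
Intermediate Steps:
(-41554 + h)/(-34813 + 48097) = (-41554 - 49225)/(-34813 + 48097) = -90779/13284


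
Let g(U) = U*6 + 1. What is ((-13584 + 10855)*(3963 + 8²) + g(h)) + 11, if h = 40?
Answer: -10989431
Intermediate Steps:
g(U) = 1 + 6*U (g(U) = 6*U + 1 = 1 + 6*U)
((-13584 + 10855)*(3963 + 8²) + g(h)) + 11 = ((-13584 + 10855)*(3963 + 8²) + (1 + 6*40)) + 11 = (-2729*(3963 + 64) + (1 + 240)) + 11 = (-2729*4027 + 241) + 11 = (-10989683 + 241) + 11 = -10989442 + 11 = -10989431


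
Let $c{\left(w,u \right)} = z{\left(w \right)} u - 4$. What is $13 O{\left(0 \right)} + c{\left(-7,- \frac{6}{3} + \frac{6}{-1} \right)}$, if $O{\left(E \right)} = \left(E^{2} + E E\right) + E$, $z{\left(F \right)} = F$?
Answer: $52$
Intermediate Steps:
$O{\left(E \right)} = E + 2 E^{2}$ ($O{\left(E \right)} = \left(E^{2} + E^{2}\right) + E = 2 E^{2} + E = E + 2 E^{2}$)
$c{\left(w,u \right)} = -4 + u w$ ($c{\left(w,u \right)} = w u - 4 = u w - 4 = -4 + u w$)
$13 O{\left(0 \right)} + c{\left(-7,- \frac{6}{3} + \frac{6}{-1} \right)} = 13 \cdot 0 \left(1 + 2 \cdot 0\right) - \left(4 - \left(- \frac{6}{3} + \frac{6}{-1}\right) \left(-7\right)\right) = 13 \cdot 0 \left(1 + 0\right) - \left(4 - \left(\left(-6\right) \frac{1}{3} + 6 \left(-1\right)\right) \left(-7\right)\right) = 13 \cdot 0 \cdot 1 - \left(4 - \left(-2 - 6\right) \left(-7\right)\right) = 13 \cdot 0 - -52 = 0 + \left(-4 + 56\right) = 0 + 52 = 52$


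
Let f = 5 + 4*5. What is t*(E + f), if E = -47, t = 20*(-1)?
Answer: 440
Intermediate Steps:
f = 25 (f = 5 + 20 = 25)
t = -20
t*(E + f) = -20*(-47 + 25) = -20*(-22) = 440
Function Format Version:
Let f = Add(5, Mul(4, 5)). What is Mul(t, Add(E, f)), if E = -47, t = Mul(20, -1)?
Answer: 440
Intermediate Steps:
f = 25 (f = Add(5, 20) = 25)
t = -20
Mul(t, Add(E, f)) = Mul(-20, Add(-47, 25)) = Mul(-20, -22) = 440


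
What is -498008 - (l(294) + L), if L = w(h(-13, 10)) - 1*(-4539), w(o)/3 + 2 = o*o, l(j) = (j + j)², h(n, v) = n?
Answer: -848792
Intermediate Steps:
l(j) = 4*j² (l(j) = (2*j)² = 4*j²)
w(o) = -6 + 3*o² (w(o) = -6 + 3*(o*o) = -6 + 3*o²)
L = 5040 (L = (-6 + 3*(-13)²) - 1*(-4539) = (-6 + 3*169) + 4539 = (-6 + 507) + 4539 = 501 + 4539 = 5040)
-498008 - (l(294) + L) = -498008 - (4*294² + 5040) = -498008 - (4*86436 + 5040) = -498008 - (345744 + 5040) = -498008 - 1*350784 = -498008 - 350784 = -848792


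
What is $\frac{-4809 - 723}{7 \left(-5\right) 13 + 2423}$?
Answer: $- \frac{461}{164} \approx -2.811$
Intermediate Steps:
$\frac{-4809 - 723}{7 \left(-5\right) 13 + 2423} = - \frac{5532}{\left(-35\right) 13 + 2423} = - \frac{5532}{-455 + 2423} = - \frac{5532}{1968} = \left(-5532\right) \frac{1}{1968} = - \frac{461}{164}$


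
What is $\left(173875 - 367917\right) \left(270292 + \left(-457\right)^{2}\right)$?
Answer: $-92973477922$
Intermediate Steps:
$\left(173875 - 367917\right) \left(270292 + \left(-457\right)^{2}\right) = - 194042 \left(270292 + 208849\right) = \left(-194042\right) 479141 = -92973477922$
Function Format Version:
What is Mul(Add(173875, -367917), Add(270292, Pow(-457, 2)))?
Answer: -92973477922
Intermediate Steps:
Mul(Add(173875, -367917), Add(270292, Pow(-457, 2))) = Mul(-194042, Add(270292, 208849)) = Mul(-194042, 479141) = -92973477922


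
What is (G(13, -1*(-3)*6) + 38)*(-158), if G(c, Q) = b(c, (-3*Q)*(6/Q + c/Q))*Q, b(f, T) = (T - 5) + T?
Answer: 332432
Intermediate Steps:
b(f, T) = -5 + 2*T (b(f, T) = (-5 + T) + T = -5 + 2*T)
G(c, Q) = Q*(-5 - 6*Q*(6/Q + c/Q)) (G(c, Q) = (-5 + 2*((-3*Q)*(6/Q + c/Q)))*Q = (-5 + 2*(-3*Q*(6/Q + c/Q)))*Q = (-5 - 6*Q*(6/Q + c/Q))*Q = Q*(-5 - 6*Q*(6/Q + c/Q)))
(G(13, -1*(-3)*6) + 38)*(-158) = (--1*(-3)*6*(41 + 6*13) + 38)*(-158) = (-3*6*(41 + 78) + 38)*(-158) = (-1*18*119 + 38)*(-158) = (-2142 + 38)*(-158) = -2104*(-158) = 332432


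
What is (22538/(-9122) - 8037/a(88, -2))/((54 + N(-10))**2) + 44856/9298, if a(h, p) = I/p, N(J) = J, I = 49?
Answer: 10042295698429/2011504698896 ≈ 4.9924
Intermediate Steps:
a(h, p) = 49/p
(22538/(-9122) - 8037/a(88, -2))/((54 + N(-10))**2) + 44856/9298 = (22538/(-9122) - 8037/(49/(-2)))/((54 - 10)**2) + 44856/9298 = (22538*(-1/9122) - 8037/(49*(-1/2)))/(44**2) + 44856*(1/9298) = (-11269/4561 - 8037/(-49/2))/1936 + 22428/4649 = (-11269/4561 - 8037*(-2/49))*(1/1936) + 22428/4649 = (-11269/4561 + 16074/49)*(1/1936) + 22428/4649 = (72761333/223489)*(1/1936) + 22428/4649 = 72761333/432674704 + 22428/4649 = 10042295698429/2011504698896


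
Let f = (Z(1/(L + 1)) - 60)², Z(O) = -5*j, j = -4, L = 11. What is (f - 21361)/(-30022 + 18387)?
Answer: 19761/11635 ≈ 1.6984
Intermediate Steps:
Z(O) = 20 (Z(O) = -5*(-4) = 20)
f = 1600 (f = (20 - 60)² = (-40)² = 1600)
(f - 21361)/(-30022 + 18387) = (1600 - 21361)/(-30022 + 18387) = -19761/(-11635) = -19761*(-1/11635) = 19761/11635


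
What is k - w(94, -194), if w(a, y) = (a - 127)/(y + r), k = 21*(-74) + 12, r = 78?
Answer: -178905/116 ≈ -1542.3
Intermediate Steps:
k = -1542 (k = -1554 + 12 = -1542)
w(a, y) = (-127 + a)/(78 + y) (w(a, y) = (a - 127)/(y + 78) = (-127 + a)/(78 + y))
k - w(94, -194) = -1542 - (-127 + 94)/(78 - 194) = -1542 - (-33)/(-116) = -1542 - (-1)*(-33)/116 = -1542 - 1*33/116 = -1542 - 33/116 = -178905/116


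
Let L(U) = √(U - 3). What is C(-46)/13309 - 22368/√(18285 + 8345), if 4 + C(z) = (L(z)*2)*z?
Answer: -4/13309 - 11184*√26630/13315 - 644*I/13309 ≈ -137.07 - 0.048388*I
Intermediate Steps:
L(U) = √(-3 + U)
C(z) = -4 + 2*z*√(-3 + z) (C(z) = -4 + (√(-3 + z)*2)*z = -4 + (2*√(-3 + z))*z = -4 + 2*z*√(-3 + z))
C(-46)/13309 - 22368/√(18285 + 8345) = (-4 + 2*(-46)*√(-3 - 46))/13309 - 22368/√(18285 + 8345) = (-4 + 2*(-46)*√(-49))*(1/13309) - 22368*√26630/26630 = (-4 + 2*(-46)*(7*I))*(1/13309) - 11184*√26630/13315 = (-4 - 644*I)*(1/13309) - 11184*√26630/13315 = (-4/13309 - 644*I/13309) - 11184*√26630/13315 = -4/13309 - 11184*√26630/13315 - 644*I/13309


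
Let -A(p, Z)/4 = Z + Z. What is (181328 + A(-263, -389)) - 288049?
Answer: -103609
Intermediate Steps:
A(p, Z) = -8*Z (A(p, Z) = -4*(Z + Z) = -8*Z)
(181328 + A(-263, -389)) - 288049 = (181328 - 8*(-389)) - 288049 = (181328 + 3112) - 288049 = 184440 - 288049 = -103609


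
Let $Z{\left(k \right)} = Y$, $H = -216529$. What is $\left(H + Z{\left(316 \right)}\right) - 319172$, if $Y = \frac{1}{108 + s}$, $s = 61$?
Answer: $- \frac{90533468}{169} \approx -5.357 \cdot 10^{5}$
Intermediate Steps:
$Y = \frac{1}{169}$ ($Y = \frac{1}{108 + 61} = \frac{1}{169} \approx 0.0059172$)
$Z{\left(k \right)} = \frac{1}{169}$
$\left(H + Z{\left(316 \right)}\right) - 319172 = \left(-216529 + \frac{1}{169}\right) - 319172 = - \frac{36593400}{169} - 319172 = - \frac{90533468}{169}$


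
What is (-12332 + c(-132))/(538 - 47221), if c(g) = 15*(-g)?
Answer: 10352/46683 ≈ 0.22175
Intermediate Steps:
c(g) = -15*g
(-12332 + c(-132))/(538 - 47221) = (-12332 - 15*(-132))/(538 - 47221) = (-12332 + 1980)/(-46683) = -10352*(-1/46683) = 10352/46683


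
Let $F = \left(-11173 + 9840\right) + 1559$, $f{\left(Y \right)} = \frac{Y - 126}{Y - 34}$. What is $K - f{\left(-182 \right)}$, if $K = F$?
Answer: $\frac{12127}{54} \approx 224.57$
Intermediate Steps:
$f{\left(Y \right)} = \frac{-126 + Y}{-34 + Y}$
$F = 226$ ($F = -1333 + 1559 = 226$)
$K = 226$
$K - f{\left(-182 \right)} = 226 - \frac{-126 - 182}{-34 - 182} = 226 - \frac{1}{-216} \left(-308\right) = 226 - \left(- \frac{1}{216}\right) \left(-308\right) = 226 - \frac{77}{54} = \frac{12127}{54}$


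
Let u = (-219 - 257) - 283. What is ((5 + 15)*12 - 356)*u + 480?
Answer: 88524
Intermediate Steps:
u = -759 (u = -476 - 283 = -759)
((5 + 15)*12 - 356)*u + 480 = ((5 + 15)*12 - 356)*(-759) + 480 = (20*12 - 356)*(-759) + 480 = (240 - 356)*(-759) + 480 = -116*(-759) + 480 = 88044 + 480 = 88524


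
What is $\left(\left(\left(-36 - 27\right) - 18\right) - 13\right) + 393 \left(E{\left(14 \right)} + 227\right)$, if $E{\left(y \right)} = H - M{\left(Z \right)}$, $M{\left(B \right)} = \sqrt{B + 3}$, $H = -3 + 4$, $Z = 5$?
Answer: $89510 - 786 \sqrt{2} \approx 88398.0$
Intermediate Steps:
$H = 1$
$M{\left(B \right)} = \sqrt{3 + B}$
$E{\left(y \right)} = 1 - 2 \sqrt{2}$ ($E{\left(y \right)} = 1 - \sqrt{3 + 5} = 1 - \sqrt{8} = 1 - 2 \sqrt{2}$)
$\left(\left(\left(-36 - 27\right) - 18\right) - 13\right) + 393 \left(E{\left(14 \right)} + 227\right) = \left(\left(\left(-36 - 27\right) - 18\right) - 13\right) + 393 \left(\left(1 - 2 \sqrt{2}\right) + 227\right) = \left(\left(-63 - 18\right) - 13\right) + 393 \left(228 - 2 \sqrt{2}\right) = \left(-81 - 13\right) + \left(89604 - 786 \sqrt{2}\right) = -94 + \left(89604 - 786 \sqrt{2}\right) = 89510 - 786 \sqrt{2}$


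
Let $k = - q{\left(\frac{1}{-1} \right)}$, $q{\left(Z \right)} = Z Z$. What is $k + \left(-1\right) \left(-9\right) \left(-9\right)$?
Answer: $-82$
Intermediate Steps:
$q{\left(Z \right)} = Z^{2}$
$k = -1$ ($k = - \left(\frac{1}{-1}\right)^{2} = - \left(-1\right)^{2} = \left(-1\right) 1 = -1$)
$k + \left(-1\right) \left(-9\right) \left(-9\right) = -1 + \left(-1\right) \left(-9\right) \left(-9\right) = -1 + 9 \left(-9\right) = -1 - 81 = -82$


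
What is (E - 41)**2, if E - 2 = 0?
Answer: 1521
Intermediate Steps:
E = 2 (E = 2 + 0 = 2)
(E - 41)**2 = (2 - 41)**2 = (-39)**2 = 1521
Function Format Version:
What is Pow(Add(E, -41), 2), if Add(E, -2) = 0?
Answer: 1521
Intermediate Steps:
E = 2 (E = Add(2, 0) = 2)
Pow(Add(E, -41), 2) = Pow(Add(2, -41), 2) = Pow(-39, 2) = 1521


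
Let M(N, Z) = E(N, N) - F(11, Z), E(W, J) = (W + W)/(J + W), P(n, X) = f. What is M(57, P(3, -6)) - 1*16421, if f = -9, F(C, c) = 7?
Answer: -16427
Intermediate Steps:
P(n, X) = -9
E(W, J) = 2*W/(J + W) (E(W, J) = (2*W)/(J + W) = 2*W/(J + W))
M(N, Z) = -6 (M(N, Z) = 2*N/(N + N) - 1*7 = 2*N/((2*N)) - 7 = 2*N*(1/(2*N)) - 7 = 1 - 7 = -6)
M(57, P(3, -6)) - 1*16421 = -6 - 1*16421 = -6 - 16421 = -16427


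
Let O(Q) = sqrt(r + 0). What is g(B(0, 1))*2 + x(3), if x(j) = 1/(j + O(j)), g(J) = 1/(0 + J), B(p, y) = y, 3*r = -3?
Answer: 23/10 - I/10 ≈ 2.3 - 0.1*I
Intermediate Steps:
r = -1 (r = (1/3)*(-3) = -1)
O(Q) = I (O(Q) = sqrt(-1 + 0) = sqrt(-1) = I)
g(J) = 1/J
x(j) = 1/(I + j) (x(j) = 1/(j + I) = 1/(I + j))
g(B(0, 1))*2 + x(3) = 2/1 + 1/(I + 3) = 1*2 + 1/(3 + I) = 2 + (3 - I)/10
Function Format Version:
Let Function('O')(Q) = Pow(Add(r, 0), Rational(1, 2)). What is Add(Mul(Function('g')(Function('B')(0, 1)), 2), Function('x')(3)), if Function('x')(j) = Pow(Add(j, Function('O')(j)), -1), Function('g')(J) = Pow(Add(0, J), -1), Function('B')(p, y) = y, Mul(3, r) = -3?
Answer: Add(Rational(23, 10), Mul(Rational(-1, 10), I)) ≈ Add(2.3000, Mul(-0.10000, I))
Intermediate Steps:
r = -1 (r = Mul(Rational(1, 3), -3) = -1)
Function('O')(Q) = I (Function('O')(Q) = Pow(Add(-1, 0), Rational(1, 2)) = Pow(-1, Rational(1, 2)) = I)
Function('g')(J) = Pow(J, -1)
Function('x')(j) = Pow(Add(I, j), -1) (Function('x')(j) = Pow(Add(j, I), -1) = Pow(Add(I, j), -1))
Add(Mul(Function('g')(Function('B')(0, 1)), 2), Function('x')(3)) = Add(Mul(Pow(1, -1), 2), Pow(Add(I, 3), -1)) = Add(Mul(1, 2), Pow(Add(3, I), -1)) = Add(2, Mul(Rational(1, 10), Add(3, Mul(-1, I))))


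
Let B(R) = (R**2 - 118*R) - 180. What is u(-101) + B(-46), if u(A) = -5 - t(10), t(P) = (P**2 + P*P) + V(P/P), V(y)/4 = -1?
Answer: 7163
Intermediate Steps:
V(y) = -4 (V(y) = 4*(-1) = -4)
t(P) = -4 + 2*P**2 (t(P) = (P**2 + P*P) - 4 = (P**2 + P**2) - 4 = 2*P**2 - 4 = -4 + 2*P**2)
u(A) = -201 (u(A) = -5 - (-4 + 2*10**2) = -5 - (-4 + 2*100) = -5 - (-4 + 200) = -5 - 1*196 = -5 - 196 = -201)
B(R) = -180 + R**2 - 118*R
u(-101) + B(-46) = -201 + (-180 + (-46)**2 - 118*(-46)) = -201 + (-180 + 2116 + 5428) = -201 + 7364 = 7163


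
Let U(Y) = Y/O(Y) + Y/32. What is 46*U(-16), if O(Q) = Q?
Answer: 23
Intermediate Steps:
U(Y) = 1 + Y/32 (U(Y) = Y/Y + Y/32 = 1 + Y*(1/32) = 1 + Y/32)
46*U(-16) = 46*(1 + (1/32)*(-16)) = 46*(1 - 1/2) = 46*(1/2) = 23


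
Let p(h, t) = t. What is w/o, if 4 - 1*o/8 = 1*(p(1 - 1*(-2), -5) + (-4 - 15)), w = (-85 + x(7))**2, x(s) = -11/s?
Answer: 91809/2744 ≈ 33.458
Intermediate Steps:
w = 367236/49 (w = (-85 - 11/7)**2 = (-606/7)**2 = 367236/49 ≈ 7494.6)
o = 224 (o = 32 - 8*(-5 + (-4 - 15)) = 32 - 8*(-5 - 19) = 32 - 8*(-24) = 32 + 192 = 224)
w/o = (367236/49)/224 = (367236/49)*(1/224) = 91809/2744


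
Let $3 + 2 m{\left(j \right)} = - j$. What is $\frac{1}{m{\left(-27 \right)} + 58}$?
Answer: $\frac{1}{70} \approx 0.014286$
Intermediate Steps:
$m{\left(j \right)} = - \frac{3}{2} - \frac{j}{2}$ ($m{\left(j \right)} = - \frac{3}{2} + \frac{\left(-1\right) j}{2} = - \frac{3}{2} - \frac{j}{2}$)
$\frac{1}{m{\left(-27 \right)} + 58} = \frac{1}{\left(- \frac{3}{2} - - \frac{27}{2}\right) + 58} = \frac{1}{\left(- \frac{3}{2} + \frac{27}{2}\right) + 58} = \frac{1}{12 + 58} = \frac{1}{70}$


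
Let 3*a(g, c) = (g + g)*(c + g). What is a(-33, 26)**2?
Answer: 23716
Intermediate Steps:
a(g, c) = 2*g*(c + g)/3 (a(g, c) = ((g + g)*(c + g))/3 = ((2*g)*(c + g))/3 = (2*g*(c + g))/3 = 2*g*(c + g)/3)
a(-33, 26)**2 = ((2/3)*(-33)*(26 - 33))**2 = ((2/3)*(-33)*(-7))**2 = 154**2 = 23716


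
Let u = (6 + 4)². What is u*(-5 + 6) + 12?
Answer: 112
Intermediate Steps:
u = 100 (u = 10² = 100)
u*(-5 + 6) + 12 = 100*(-5 + 6) + 12 = 100*1 + 12 = 100 + 12 = 112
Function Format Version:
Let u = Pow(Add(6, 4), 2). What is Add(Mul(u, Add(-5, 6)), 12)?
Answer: 112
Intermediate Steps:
u = 100 (u = Pow(10, 2) = 100)
Add(Mul(u, Add(-5, 6)), 12) = Add(Mul(100, Add(-5, 6)), 12) = Add(Mul(100, 1), 12) = Add(100, 12) = 112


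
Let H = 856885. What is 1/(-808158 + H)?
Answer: 1/48727 ≈ 2.0523e-5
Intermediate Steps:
1/(-808158 + H) = 1/(-808158 + 856885) = 1/48727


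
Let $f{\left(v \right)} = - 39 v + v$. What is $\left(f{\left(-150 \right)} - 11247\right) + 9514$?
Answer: $3967$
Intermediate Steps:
$f{\left(v \right)} = - 38 v$
$\left(f{\left(-150 \right)} - 11247\right) + 9514 = \left(\left(-38\right) \left(-150\right) - 11247\right) + 9514 = \left(5700 - 11247\right) + 9514 = -5547 + 9514 = 3967$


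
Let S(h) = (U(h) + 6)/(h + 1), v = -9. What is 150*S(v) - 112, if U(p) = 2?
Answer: -262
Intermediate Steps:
S(h) = 8/(1 + h) (S(h) = (2 + 6)/(h + 1) = 8/(1 + h))
150*S(v) - 112 = 150*(8/(1 - 9)) - 112 = 150*(8/(-8)) - 112 = 150*(8*(-⅛)) - 112 = 150*(-1) - 112 = -150 - 112 = -262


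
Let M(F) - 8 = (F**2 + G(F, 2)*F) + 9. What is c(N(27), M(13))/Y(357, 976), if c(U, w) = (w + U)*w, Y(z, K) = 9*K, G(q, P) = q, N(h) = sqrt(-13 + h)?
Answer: 126025/8784 + 355*sqrt(14)/8784 ≈ 14.498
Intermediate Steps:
M(F) = 17 + 2*F**2 (M(F) = 8 + ((F**2 + F*F) + 9) = 8 + ((F**2 + F**2) + 9) = 8 + (2*F**2 + 9) = 8 + (9 + 2*F**2) = 17 + 2*F**2)
c(U, w) = w*(U + w) (c(U, w) = (U + w)*w = w*(U + w))
c(N(27), M(13))/Y(357, 976) = ((17 + 2*13**2)*(sqrt(-13 + 27) + (17 + 2*13**2)))/((9*976)) = ((17 + 2*169)*(sqrt(14) + (17 + 2*169)))/8784 = ((17 + 338)*(sqrt(14) + (17 + 338)))*(1/8784) = (355*(sqrt(14) + 355))*(1/8784) = (355*(355 + sqrt(14)))*(1/8784) = (126025 + 355*sqrt(14))*(1/8784) = 126025/8784 + 355*sqrt(14)/8784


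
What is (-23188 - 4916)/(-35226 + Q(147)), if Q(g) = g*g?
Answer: 9368/4539 ≈ 2.0639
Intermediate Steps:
Q(g) = g**2
(-23188 - 4916)/(-35226 + Q(147)) = (-23188 - 4916)/(-35226 + 147**2) = -28104/(-35226 + 21609) = -28104/(-13617) = -28104*(-1/13617) = 9368/4539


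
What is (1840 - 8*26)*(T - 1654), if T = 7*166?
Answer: -802944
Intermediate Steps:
T = 1162
(1840 - 8*26)*(T - 1654) = (1840 - 8*26)*(1162 - 1654) = (1840 - 208)*(-492) = 1632*(-492) = -802944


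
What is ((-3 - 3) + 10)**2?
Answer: 16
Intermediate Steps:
((-3 - 3) + 10)**2 = (-6 + 10)**2 = 4**2 = 16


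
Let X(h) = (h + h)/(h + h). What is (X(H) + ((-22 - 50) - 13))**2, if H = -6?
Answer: 7056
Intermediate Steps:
X(h) = 1 (X(h) = (2*h)/((2*h)) = (2*h)*(1/(2*h)) = 1)
(X(H) + ((-22 - 50) - 13))**2 = (1 + ((-22 - 50) - 13))**2 = (1 + (-72 - 13))**2 = (1 - 85)**2 = (-84)**2 = 7056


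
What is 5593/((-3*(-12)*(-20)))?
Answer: -5593/720 ≈ -7.7681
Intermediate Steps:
5593/((-3*(-12)*(-20))) = 5593/((36*(-20))) = 5593/(-720) = 5593*(-1/720) = -5593/720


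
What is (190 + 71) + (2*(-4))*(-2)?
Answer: 277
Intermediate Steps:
(190 + 71) + (2*(-4))*(-2) = 261 - 8*(-2) = 261 + 16 = 277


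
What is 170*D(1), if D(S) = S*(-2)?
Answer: -340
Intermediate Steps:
D(S) = -2*S
170*D(1) = 170*(-2*1) = 170*(-2) = -340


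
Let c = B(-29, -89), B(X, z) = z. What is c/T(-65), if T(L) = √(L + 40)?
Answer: 89*I/5 ≈ 17.8*I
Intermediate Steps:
c = -89
T(L) = √(40 + L)
c/T(-65) = -89/√(40 - 65) = -89*(-I/5) = -(-89)*I/5 = 89*I/5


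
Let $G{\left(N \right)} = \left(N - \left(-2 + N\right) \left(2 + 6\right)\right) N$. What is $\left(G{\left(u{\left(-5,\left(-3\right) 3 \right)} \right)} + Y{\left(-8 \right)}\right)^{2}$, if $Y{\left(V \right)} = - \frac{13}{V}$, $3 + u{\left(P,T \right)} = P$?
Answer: $\frac{21114025}{64} \approx 3.2991 \cdot 10^{5}$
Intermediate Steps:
$u{\left(P,T \right)} = -3 + P$
$G{\left(N \right)} = N \left(16 - 7 N\right)$ ($G{\left(N \right)} = \left(N - \left(-2 + N\right) 8\right) N = \left(N - \left(-16 + 8 N\right)\right) N = \left(16 - 7 N\right) N = N \left(16 - 7 N\right)$)
$\left(G{\left(u{\left(-5,\left(-3\right) 3 \right)} \right)} + Y{\left(-8 \right)}\right)^{2} = \left(\left(-3 - 5\right) \left(16 - 7 \left(-3 - 5\right)\right) - \frac{13}{-8}\right)^{2} = \left(- 8 \left(16 - -56\right) - - \frac{13}{8}\right)^{2} = \left(- 8 \left(16 + 56\right) + \frac{13}{8}\right)^{2} = \left(\left(-8\right) 72 + \frac{13}{8}\right)^{2} = \left(-576 + \frac{13}{8}\right)^{2} = \left(- \frac{4595}{8}\right)^{2} = \frac{21114025}{64}$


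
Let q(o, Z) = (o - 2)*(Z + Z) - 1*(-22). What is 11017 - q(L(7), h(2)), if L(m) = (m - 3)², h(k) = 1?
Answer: 10967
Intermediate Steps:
L(m) = (-3 + m)²
q(o, Z) = 22 + 2*Z*(-2 + o) (q(o, Z) = (-2 + o)*(2*Z) + 22 = 2*Z*(-2 + o) + 22 = 22 + 2*Z*(-2 + o))
11017 - q(L(7), h(2)) = 11017 - (22 - 4*1 + 2*1*(-3 + 7)²) = 11017 - (22 - 4 + 2*1*4²) = 11017 - (22 - 4 + 2*1*16) = 11017 - (22 - 4 + 32) = 11017 - 1*50 = 11017 - 50 = 10967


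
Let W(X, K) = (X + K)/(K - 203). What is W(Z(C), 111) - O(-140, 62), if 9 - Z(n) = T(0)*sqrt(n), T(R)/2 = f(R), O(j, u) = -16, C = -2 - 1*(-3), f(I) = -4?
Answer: 336/23 ≈ 14.609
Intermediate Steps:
C = 1 (C = -2 + 3 = 1)
T(R) = -8 (T(R) = 2*(-4) = -8)
Z(n) = 9 + 8*sqrt(n) (Z(n) = 9 - (-8)*sqrt(n) = 9 + 8*sqrt(n))
W(X, K) = (K + X)/(-203 + K)
W(Z(C), 111) - O(-140, 62) = (111 + (9 + 8*sqrt(1)))/(-203 + 111) - 1*(-16) = (111 + (9 + 8*1))/(-92) + 16 = -(111 + (9 + 8))/92 + 16 = -(111 + 17)/92 + 16 = -1/92*128 + 16 = -32/23 + 16 = 336/23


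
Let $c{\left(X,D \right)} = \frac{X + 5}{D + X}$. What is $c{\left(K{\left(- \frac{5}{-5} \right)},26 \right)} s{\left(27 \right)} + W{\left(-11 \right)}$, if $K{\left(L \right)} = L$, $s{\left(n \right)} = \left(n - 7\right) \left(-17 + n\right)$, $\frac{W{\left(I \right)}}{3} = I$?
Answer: $\frac{103}{9} \approx 11.444$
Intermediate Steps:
$W{\left(I \right)} = 3 I$
$s{\left(n \right)} = \left(-17 + n\right) \left(-7 + n\right)$ ($s{\left(n \right)} = \left(-7 + n\right) \left(-17 + n\right) = \left(-17 + n\right) \left(-7 + n\right)$)
$c{\left(X,D \right)} = \frac{5 + X}{D + X}$
$c{\left(K{\left(- \frac{5}{-5} \right)},26 \right)} s{\left(27 \right)} + W{\left(-11 \right)} = \frac{5 - \frac{5}{-5}}{26 - \frac{5}{-5}} \left(119 + 27^{2} - 648\right) + 3 \left(-11\right) = \frac{5 - -1}{26 - -1} \left(119 + 729 - 648\right) - 33 = \frac{5 + 1}{26 + 1} \cdot 200 - 33 = \frac{1}{27} \cdot 6 \cdot 200 - 33 = \frac{2}{9} \cdot 200 - 33 = \frac{400}{9} - 33 = \frac{103}{9}$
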